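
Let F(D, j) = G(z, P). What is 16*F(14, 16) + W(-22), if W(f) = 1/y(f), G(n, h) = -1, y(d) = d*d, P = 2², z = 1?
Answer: -7743/484 ≈ -15.998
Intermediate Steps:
P = 4
y(d) = d²
F(D, j) = -1
W(f) = f⁻² (W(f) = 1/(f²) = f⁻²)
16*F(14, 16) + W(-22) = 16*(-1) + (-22)⁻² = -16 + 1/484 = -7743/484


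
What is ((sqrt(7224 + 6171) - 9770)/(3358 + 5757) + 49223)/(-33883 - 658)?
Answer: -89731575/62968243 - sqrt(13395)/314841215 ≈ -1.4250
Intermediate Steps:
((sqrt(7224 + 6171) - 9770)/(3358 + 5757) + 49223)/(-33883 - 658) = ((sqrt(13395) - 9770)/9115 + 49223)/(-34541) = ((-9770 + sqrt(13395))*(1/9115) + 49223)*(-1/34541) = ((-1954/1823 + sqrt(13395)/9115) + 49223)*(-1/34541) = (89731575/1823 + sqrt(13395)/9115)*(-1/34541) = -89731575/62968243 - sqrt(13395)/314841215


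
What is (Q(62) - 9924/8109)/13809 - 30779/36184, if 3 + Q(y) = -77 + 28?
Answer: -1154054126309/1350594105768 ≈ -0.85448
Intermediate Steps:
Q(y) = -52 (Q(y) = -3 + (-77 + 28) = -3 - 49 = -52)
(Q(62) - 9924/8109)/13809 - 30779/36184 = (-52 - 9924/8109)/13809 - 30779/36184 = (-52 - 9924/8109)*(1/13809) - 30779*1/36184 = (-52 - 1*3308/2703)*(1/13809) - 30779/36184 = (-52 - 3308/2703)*(1/13809) - 30779/36184 = -143864/2703*1/13809 - 30779/36184 = -143864/37325727 - 30779/36184 = -1154054126309/1350594105768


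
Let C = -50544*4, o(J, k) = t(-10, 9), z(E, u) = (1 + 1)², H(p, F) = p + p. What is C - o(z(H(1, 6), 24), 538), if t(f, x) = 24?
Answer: -202200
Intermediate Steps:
H(p, F) = 2*p
z(E, u) = 4 (z(E, u) = 2² = 4)
o(J, k) = 24
C = -202176
C - o(z(H(1, 6), 24), 538) = -202176 - 1*24 = -202176 - 24 = -202200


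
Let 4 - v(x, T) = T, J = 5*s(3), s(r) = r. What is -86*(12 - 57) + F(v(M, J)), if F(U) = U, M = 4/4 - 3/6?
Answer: 3859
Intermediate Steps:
M = ½ (M = 4*(¼) - 3*⅙ = 1 - ½ = ½ ≈ 0.50000)
J = 15 (J = 5*3 = 15)
v(x, T) = 4 - T
-86*(12 - 57) + F(v(M, J)) = -86*(12 - 57) + (4 - 1*15) = -86*(-45) + (4 - 15) = 3870 - 11 = 3859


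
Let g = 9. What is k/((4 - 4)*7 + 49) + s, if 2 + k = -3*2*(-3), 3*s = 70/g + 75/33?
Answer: 53507/14553 ≈ 3.6767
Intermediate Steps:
s = 995/297 (s = (70/9 + 75/33)/3 = (70*(⅑) + 75*(1/33))/3 = (70/9 + 25/11)/3 = (⅓)*(995/99) = 995/297 ≈ 3.3502)
k = 16 (k = -2 - 3*2*(-3) = -2 - 6*(-3) = -2 + 18 = 16)
k/((4 - 4)*7 + 49) + s = 16/((4 - 4)*7 + 49) + 995/297 = 16/(0*7 + 49) + 995/297 = 16/(0 + 49) + 995/297 = 16/49 + 995/297 = 53507/14553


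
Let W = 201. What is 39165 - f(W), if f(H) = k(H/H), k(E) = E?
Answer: 39164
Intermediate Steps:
f(H) = 1 (f(H) = H/H = 1)
39165 - f(W) = 39165 - 1*1 = 39165 - 1 = 39164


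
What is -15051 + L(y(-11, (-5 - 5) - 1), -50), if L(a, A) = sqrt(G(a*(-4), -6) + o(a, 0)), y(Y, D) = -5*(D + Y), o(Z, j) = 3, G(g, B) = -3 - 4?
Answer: -15051 + 2*I ≈ -15051.0 + 2.0*I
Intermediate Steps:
G(g, B) = -7
y(Y, D) = -5*D - 5*Y
L(a, A) = 2*I (L(a, A) = sqrt(-7 + 3) = sqrt(-4) = 2*I)
-15051 + L(y(-11, (-5 - 5) - 1), -50) = -15051 + 2*I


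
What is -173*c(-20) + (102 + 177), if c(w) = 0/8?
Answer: 279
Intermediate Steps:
c(w) = 0 (c(w) = 0*(⅛) = 0)
-173*c(-20) + (102 + 177) = -173*0 + (102 + 177) = 0 + 279 = 279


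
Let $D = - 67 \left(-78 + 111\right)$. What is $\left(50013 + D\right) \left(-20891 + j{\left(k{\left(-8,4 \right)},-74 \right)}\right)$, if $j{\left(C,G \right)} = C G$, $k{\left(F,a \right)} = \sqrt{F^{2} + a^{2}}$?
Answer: $-998631582 - 14149392 \sqrt{5} \approx -1.0303 \cdot 10^{9}$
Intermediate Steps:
$D = -2211$ ($D = \left(-67\right) 33 = -2211$)
$\left(50013 + D\right) \left(-20891 + j{\left(k{\left(-8,4 \right)},-74 \right)}\right) = \left(50013 - 2211\right) \left(-20891 + \sqrt{\left(-8\right)^{2} + 4^{2}} \left(-74\right)\right) = 47802 \left(-20891 + \sqrt{64 + 16} \left(-74\right)\right) = 47802 \left(-20891 + \sqrt{80} \left(-74\right)\right) = 47802 \left(-20891 + 4 \sqrt{5} \left(-74\right)\right) = 47802 \left(-20891 - 296 \sqrt{5}\right) = -998631582 - 14149392 \sqrt{5}$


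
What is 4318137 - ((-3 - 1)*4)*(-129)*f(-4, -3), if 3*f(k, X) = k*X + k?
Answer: 4312633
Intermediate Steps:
f(k, X) = k/3 + X*k/3 (f(k, X) = (k*X + k)/3 = (X*k + k)/3 = (k + X*k)/3 = k/3 + X*k/3)
4318137 - ((-3 - 1)*4)*(-129)*f(-4, -3) = 4318137 - ((-3 - 1)*4)*(-129)*(1/3)*(-4)*(1 - 3) = 4318137 - -4*4*(-129)*(1/3)*(-4)*(-2) = 4318137 - (-16*(-129))*8/3 = 4318137 - 2064*8/3 = 4318137 - 1*5504 = 4318137 - 5504 = 4312633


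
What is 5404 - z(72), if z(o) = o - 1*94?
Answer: 5426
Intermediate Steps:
z(o) = -94 + o (z(o) = o - 94 = -94 + o)
5404 - z(72) = 5404 - (-94 + 72) = 5404 - 1*(-22) = 5404 + 22 = 5426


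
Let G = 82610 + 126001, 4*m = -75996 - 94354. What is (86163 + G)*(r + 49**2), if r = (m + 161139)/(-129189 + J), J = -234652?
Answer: 257474385608673/363841 ≈ 7.0766e+8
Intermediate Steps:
m = -85175/2 (m = (-75996 - 94354)/4 = (1/4)*(-170350) = -85175/2 ≈ -42588.)
r = -237103/727682 (r = (-85175/2 + 161139)/(-129189 - 234652) = (237103/2)/(-363841) = (237103/2)*(-1/363841) = -237103/727682 ≈ -0.32583)
G = 208611
(86163 + G)*(r + 49**2) = (86163 + 208611)*(-237103/727682 + 49**2) = 294774*(-237103/727682 + 2401) = 294774*(1746927379/727682) = 257474385608673/363841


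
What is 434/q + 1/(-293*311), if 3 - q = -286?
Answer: 39547093/26334547 ≈ 1.5017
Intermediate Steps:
q = 289 (q = 3 - 1*(-286) = 3 + 286 = 289)
434/q + 1/(-293*311) = 434/289 + 1/(-293*311) = 434*(1/289) - 1/293*1/311 = 434/289 - 1/91123 = 39547093/26334547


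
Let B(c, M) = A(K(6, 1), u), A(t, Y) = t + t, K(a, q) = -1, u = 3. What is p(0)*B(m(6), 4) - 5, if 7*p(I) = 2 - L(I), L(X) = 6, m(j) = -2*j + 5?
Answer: -27/7 ≈ -3.8571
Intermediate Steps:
m(j) = 5 - 2*j
A(t, Y) = 2*t
B(c, M) = -2 (B(c, M) = 2*(-1) = -2)
p(I) = -4/7 (p(I) = (2 - 1*6)/7 = (2 - 6)/7 = (⅐)*(-4) = -4/7)
p(0)*B(m(6), 4) - 5 = -4/7*(-2) - 5 = 8/7 - 5 = -27/7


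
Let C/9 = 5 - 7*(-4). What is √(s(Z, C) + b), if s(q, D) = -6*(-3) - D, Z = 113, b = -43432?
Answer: I*√43711 ≈ 209.07*I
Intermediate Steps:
C = 297 (C = 9*(5 - 7*(-4)) = 9*(5 + 28) = 9*33 = 297)
s(q, D) = 18 - D
√(s(Z, C) + b) = √((18 - 1*297) - 43432) = √((18 - 297) - 43432) = √(-279 - 43432) = √(-43711) = I*√43711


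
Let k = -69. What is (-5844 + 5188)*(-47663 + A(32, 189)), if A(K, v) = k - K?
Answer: 31333184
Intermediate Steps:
A(K, v) = -69 - K
(-5844 + 5188)*(-47663 + A(32, 189)) = (-5844 + 5188)*(-47663 + (-69 - 1*32)) = -656*(-47663 + (-69 - 32)) = -656*(-47663 - 101) = -656*(-47764) = 31333184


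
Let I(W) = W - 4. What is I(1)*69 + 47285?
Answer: 47078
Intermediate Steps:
I(W) = -4 + W
I(1)*69 + 47285 = (-4 + 1)*69 + 47285 = -3*69 + 47285 = -207 + 47285 = 47078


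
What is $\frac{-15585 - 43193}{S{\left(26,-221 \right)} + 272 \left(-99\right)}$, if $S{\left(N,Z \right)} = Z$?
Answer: $\frac{58778}{27149} \approx 2.165$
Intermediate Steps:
$\frac{-15585 - 43193}{S{\left(26,-221 \right)} + 272 \left(-99\right)} = \frac{-15585 - 43193}{-221 + 272 \left(-99\right)} = - \frac{58778}{-221 - 26928} = - \frac{58778}{-27149} = \left(-58778\right) \left(- \frac{1}{27149}\right) = \frac{58778}{27149}$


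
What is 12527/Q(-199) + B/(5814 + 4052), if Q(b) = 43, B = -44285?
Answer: 121687127/424238 ≈ 286.84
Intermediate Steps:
12527/Q(-199) + B/(5814 + 4052) = 12527/43 - 44285/(5814 + 4052) = 12527*(1/43) - 44285/9866 = 12527/43 - 44285*1/9866 = 12527/43 - 44285/9866 = 121687127/424238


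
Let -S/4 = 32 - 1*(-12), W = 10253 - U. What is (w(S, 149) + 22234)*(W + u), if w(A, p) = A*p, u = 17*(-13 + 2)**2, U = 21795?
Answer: 37845150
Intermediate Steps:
u = 2057 (u = 17*(-11)**2 = 17*121 = 2057)
W = -11542 (W = 10253 - 1*21795 = 10253 - 21795 = -11542)
S = -176 (S = -4*(32 - 1*(-12)) = -4*(32 + 12) = -4*44 = -176)
(w(S, 149) + 22234)*(W + u) = (-176*149 + 22234)*(-11542 + 2057) = (-26224 + 22234)*(-9485) = -3990*(-9485) = 37845150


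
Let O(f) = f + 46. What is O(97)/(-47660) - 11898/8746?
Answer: -284154679/208417180 ≈ -1.3634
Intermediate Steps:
O(f) = 46 + f
O(97)/(-47660) - 11898/8746 = (46 + 97)/(-47660) - 11898/8746 = 143*(-1/47660) - 11898*1/8746 = -143/47660 - 5949/4373 = -284154679/208417180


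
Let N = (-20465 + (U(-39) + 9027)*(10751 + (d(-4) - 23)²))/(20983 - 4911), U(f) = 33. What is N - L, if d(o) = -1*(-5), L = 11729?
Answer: -88189453/16072 ≈ -5487.1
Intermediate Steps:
d(o) = 5
N = 100319035/16072 (N = (-20465 + (33 + 9027)*(10751 + (5 - 23)²))/(20983 - 4911) = (-20465 + 9060*(10751 + (-18)²))/16072 = (-20465 + 9060*(10751 + 324))*(1/16072) = (-20465 + 9060*11075)*(1/16072) = (-20465 + 100339500)*(1/16072) = 100319035*(1/16072) = 100319035/16072 ≈ 6241.9)
N - L = 100319035/16072 - 1*11729 = 100319035/16072 - 11729 = -88189453/16072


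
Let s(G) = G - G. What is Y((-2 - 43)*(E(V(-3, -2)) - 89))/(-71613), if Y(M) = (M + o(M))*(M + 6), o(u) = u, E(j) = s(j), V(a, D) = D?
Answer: -3569790/7957 ≈ -448.64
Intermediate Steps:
s(G) = 0
E(j) = 0
Y(M) = 2*M*(6 + M) (Y(M) = (M + M)*(M + 6) = (2*M)*(6 + M) = 2*M*(6 + M))
Y((-2 - 43)*(E(V(-3, -2)) - 89))/(-71613) = (2*((-2 - 43)*(0 - 89))*(6 + (-2 - 43)*(0 - 89)))/(-71613) = (2*(-45*(-89))*(6 - 45*(-89)))*(-1/71613) = (2*4005*(6 + 4005))*(-1/71613) = (2*4005*4011)*(-1/71613) = 32128110*(-1/71613) = -3569790/7957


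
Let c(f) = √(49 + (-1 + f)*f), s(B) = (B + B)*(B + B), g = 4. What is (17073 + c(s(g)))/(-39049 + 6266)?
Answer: -17073/32783 - √4081/32783 ≈ -0.52274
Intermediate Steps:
s(B) = 4*B² (s(B) = (2*B)*(2*B) = 4*B²)
c(f) = √(49 + f*(-1 + f))
(17073 + c(s(g)))/(-39049 + 6266) = (17073 + √(49 + (4*4²)² - 4*4²))/(-39049 + 6266) = (17073 + √(49 + (4*16)² - 4*16))/(-32783) = (17073 + √(49 + 64² - 1*64))*(-1/32783) = (17073 + √(49 + 4096 - 64))*(-1/32783) = (17073 + √4081)*(-1/32783) = -17073/32783 - √4081/32783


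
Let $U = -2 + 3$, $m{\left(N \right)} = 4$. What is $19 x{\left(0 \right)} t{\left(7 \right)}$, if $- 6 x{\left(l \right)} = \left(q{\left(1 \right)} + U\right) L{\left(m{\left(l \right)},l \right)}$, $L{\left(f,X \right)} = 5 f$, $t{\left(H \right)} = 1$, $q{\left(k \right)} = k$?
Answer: $- \frac{380}{3} \approx -126.67$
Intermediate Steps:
$U = 1$
$x{\left(l \right)} = - \frac{20}{3}$ ($x{\left(l \right)} = - \frac{\left(1 + 1\right) 5 \cdot 4}{6} = - \frac{2 \cdot 20}{6} = \left(- \frac{1}{6}\right) 40 = - \frac{20}{3}$)
$19 x{\left(0 \right)} t{\left(7 \right)} = 19 \left(- \frac{20}{3}\right) 1 = \left(- \frac{380}{3}\right) 1 = - \frac{380}{3}$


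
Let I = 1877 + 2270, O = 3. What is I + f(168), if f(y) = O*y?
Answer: 4651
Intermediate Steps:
f(y) = 3*y
I = 4147
I + f(168) = 4147 + 3*168 = 4147 + 504 = 4651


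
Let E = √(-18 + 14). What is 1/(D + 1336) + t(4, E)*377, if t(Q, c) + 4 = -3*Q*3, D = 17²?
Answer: -24504999/1625 ≈ -15080.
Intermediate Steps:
D = 289
E = 2*I (E = √(-4) = 2*I ≈ 2.0*I)
t(Q, c) = -4 - 9*Q (t(Q, c) = -4 - 3*Q*3 = -4 - 9*Q)
1/(D + 1336) + t(4, E)*377 = 1/(289 + 1336) + (-4 - 9*4)*377 = 1/1625 + (-4 - 36)*377 = 1/1625 - 40*377 = 1/1625 - 15080 = -24504999/1625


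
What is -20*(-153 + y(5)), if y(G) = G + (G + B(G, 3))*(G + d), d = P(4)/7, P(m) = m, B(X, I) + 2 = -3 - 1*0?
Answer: 2960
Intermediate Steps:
B(X, I) = -5 (B(X, I) = -2 + (-3 - 1*0) = -2 + (-3 + 0) = -2 - 3 = -5)
d = 4/7 ≈ 0.57143
y(G) = G + (-5 + G)*(4/7 + G) (y(G) = G + (G - 5)*(G + 4/7) = G + (-5 + G)*(4/7 + G))
-20*(-153 + y(5)) = -20*(-153 + (-20/7 + 5² - 24/7*5)) = -20*(-153 + (-20/7 + 25 - 120/7)) = -20*(-153 + 5) = -20*(-148) = 2960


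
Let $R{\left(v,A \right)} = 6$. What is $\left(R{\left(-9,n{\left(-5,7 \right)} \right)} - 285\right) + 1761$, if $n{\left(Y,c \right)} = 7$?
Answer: $1482$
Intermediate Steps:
$\left(R{\left(-9,n{\left(-5,7 \right)} \right)} - 285\right) + 1761 = \left(6 - 285\right) + 1761 = -279 + 1761 = 1482$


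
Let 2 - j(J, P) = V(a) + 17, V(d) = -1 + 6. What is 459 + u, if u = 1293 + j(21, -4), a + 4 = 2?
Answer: 1732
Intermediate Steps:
a = -2 (a = -4 + 2 = -2)
V(d) = 5
j(J, P) = -20 (j(J, P) = 2 - (5 + 17) = 2 - 1*22 = 2 - 22 = -20)
u = 1273 (u = 1293 - 20 = 1273)
459 + u = 459 + 1273 = 1732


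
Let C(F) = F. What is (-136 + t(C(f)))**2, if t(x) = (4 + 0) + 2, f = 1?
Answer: 16900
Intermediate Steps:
t(x) = 6 (t(x) = 4 + 2 = 6)
(-136 + t(C(f)))**2 = (-136 + 6)**2 = (-130)**2 = 16900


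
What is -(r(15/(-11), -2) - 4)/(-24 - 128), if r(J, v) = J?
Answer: -59/1672 ≈ -0.035287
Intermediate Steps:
-(r(15/(-11), -2) - 4)/(-24 - 128) = -(15/(-11) - 4)/(-24 - 128) = -(15*(-1/11) - 4)/(-152) = -(-15/11 - 4)*(-1)/152 = -(-59)*(-1)/(11*152) = -1*59/1672 = -59/1672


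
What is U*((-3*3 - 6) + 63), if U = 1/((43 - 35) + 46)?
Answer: 8/9 ≈ 0.88889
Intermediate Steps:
U = 1/54 (U = 1/(8 + 46) = 1/54 ≈ 0.018519)
U*((-3*3 - 6) + 63) = ((-3*3 - 6) + 63)/54 = ((-9 - 6) + 63)/54 = (-15 + 63)/54 = (1/54)*48 = 8/9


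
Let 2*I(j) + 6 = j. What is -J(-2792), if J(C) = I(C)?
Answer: 1399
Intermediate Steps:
I(j) = -3 + j/2
J(C) = -3 + C/2
-J(-2792) = -(-3 + (½)*(-2792)) = -(-3 - 1396) = -1*(-1399) = 1399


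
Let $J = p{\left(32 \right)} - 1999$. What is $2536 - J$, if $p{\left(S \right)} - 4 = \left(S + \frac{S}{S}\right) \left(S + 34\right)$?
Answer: $2353$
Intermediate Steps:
$p{\left(S \right)} = 4 + \left(1 + S\right) \left(34 + S\right)$ ($p{\left(S \right)} = 4 + \left(S + \frac{S}{S}\right) \left(S + 34\right) = 4 + \left(S + 1\right) \left(34 + S\right) = 4 + \left(1 + S\right) \left(34 + S\right)$)
$J = 183$ ($J = \left(38 + 32^{2} + 35 \cdot 32\right) - 1999 = \left(38 + 1024 + 1120\right) - 1999 = 2182 - 1999 = 183$)
$2536 - J = 2536 - 183 = 2353$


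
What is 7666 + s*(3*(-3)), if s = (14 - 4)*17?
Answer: 6136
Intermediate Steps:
s = 170 (s = 10*17 = 170)
7666 + s*(3*(-3)) = 7666 + 170*(3*(-3)) = 7666 + 170*(-9) = 7666 - 1530 = 6136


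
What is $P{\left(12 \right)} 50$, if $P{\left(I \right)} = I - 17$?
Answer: $-250$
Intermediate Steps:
$P{\left(I \right)} = -17 + I$
$P{\left(12 \right)} 50 = \left(-17 + 12\right) 50 = \left(-5\right) 50 = -250$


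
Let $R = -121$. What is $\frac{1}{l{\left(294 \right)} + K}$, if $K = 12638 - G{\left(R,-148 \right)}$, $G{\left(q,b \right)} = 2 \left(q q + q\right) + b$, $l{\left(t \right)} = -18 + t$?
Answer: $- \frac{1}{15978} \approx -6.2586 \cdot 10^{-5}$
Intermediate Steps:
$G{\left(q,b \right)} = b + 2 q + 2 q^{2}$ ($G{\left(q,b \right)} = 2 \left(q^{2} + q\right) + b = 2 \left(q + q^{2}\right) + b = \left(2 q + 2 q^{2}\right) + b = b + 2 q + 2 q^{2}$)
$K = -16254$ ($K = 12638 - \left(-148 + 2 \left(-121\right) + 2 \left(-121\right)^{2}\right) = 12638 - \left(-148 - 242 + 2 \cdot 14641\right) = 12638 - \left(-148 - 242 + 29282\right) = 12638 - 28892 = -16254$)
$\frac{1}{l{\left(294 \right)} + K} = \frac{1}{\left(-18 + 294\right) - 16254} = \frac{1}{276 - 16254} = \frac{1}{-15978} = - \frac{1}{15978}$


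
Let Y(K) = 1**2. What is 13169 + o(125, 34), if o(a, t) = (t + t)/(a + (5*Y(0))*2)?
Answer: 1777883/135 ≈ 13170.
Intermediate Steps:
Y(K) = 1
o(a, t) = 2*t/(10 + a) (o(a, t) = (t + t)/(a + (5*1)*2) = (2*t)/(a + 5*2) = (2*t)/(a + 10) = (2*t)/(10 + a) = 2*t/(10 + a))
13169 + o(125, 34) = 13169 + 2*34/(10 + 125) = 13169 + 2*34/135 = 13169 + 2*34*(1/135) = 13169 + 68/135 = 1777883/135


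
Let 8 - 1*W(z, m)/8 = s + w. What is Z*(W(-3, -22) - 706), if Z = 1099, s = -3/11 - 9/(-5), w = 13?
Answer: -45830498/55 ≈ -8.3328e+5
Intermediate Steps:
s = 84/55 (s = -3*1/11 - 9*(-⅕) = -3/11 + 9/5 = 84/55 ≈ 1.5273)
W(z, m) = -2872/55 (W(z, m) = 64 - 8*(84/55 + 13) = 64 - 8*799/55 = 64 - 6392/55 = -2872/55)
Z*(W(-3, -22) - 706) = 1099*(-2872/55 - 706) = 1099*(-41702/55) = -45830498/55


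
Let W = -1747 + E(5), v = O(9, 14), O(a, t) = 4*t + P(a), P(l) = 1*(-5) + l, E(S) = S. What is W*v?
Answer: -104520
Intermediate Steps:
P(l) = -5 + l
O(a, t) = -5 + a + 4*t (O(a, t) = 4*t + (-5 + a) = -5 + a + 4*t)
v = 60 (v = -5 + 9 + 4*14 = -5 + 9 + 56 = 60)
W = -1742 (W = -1747 + 5 = -1742)
W*v = -1742*60 = -104520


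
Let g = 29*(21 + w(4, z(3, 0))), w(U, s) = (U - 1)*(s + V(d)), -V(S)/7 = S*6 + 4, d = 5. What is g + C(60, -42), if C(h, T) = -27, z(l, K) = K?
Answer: -20124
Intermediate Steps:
V(S) = -28 - 42*S (V(S) = -7*(S*6 + 4) = -7*(6*S + 4) = -7*(4 + 6*S) = -28 - 42*S)
w(U, s) = (-1 + U)*(-238 + s) (w(U, s) = (U - 1)*(s + (-28 - 42*5)) = (-1 + U)*(s + (-28 - 210)) = (-1 + U)*(s - 238) = (-1 + U)*(-238 + s))
g = -20097 (g = 29*(21 + (238 - 1*0 - 238*4 + 4*0)) = 29*(21 + (238 + 0 - 952 + 0)) = 29*(21 - 714) = 29*(-693) = -20097)
g + C(60, -42) = -20097 - 27 = -20124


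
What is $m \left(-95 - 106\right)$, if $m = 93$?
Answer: $-18693$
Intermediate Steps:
$m \left(-95 - 106\right) = 93 \left(-95 - 106\right) = 93 \left(-201\right) = -18693$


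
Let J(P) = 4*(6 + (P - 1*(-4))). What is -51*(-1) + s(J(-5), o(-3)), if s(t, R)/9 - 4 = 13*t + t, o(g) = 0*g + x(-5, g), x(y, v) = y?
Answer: 2607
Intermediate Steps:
J(P) = 40 + 4*P (J(P) = 4*(6 + (P + 4)) = 4*(6 + (4 + P)) = 4*(10 + P) = 40 + 4*P)
o(g) = -5 (o(g) = 0*g - 5 = 0 - 5 = -5)
s(t, R) = 36 + 126*t (s(t, R) = 36 + 9*(13*t + t) = 36 + 9*(14*t) = 36 + 126*t)
-51*(-1) + s(J(-5), o(-3)) = -51*(-1) + (36 + 126*(40 + 4*(-5))) = 51 + (36 + 126*(40 - 20)) = 51 + (36 + 126*20) = 51 + (36 + 2520) = 51 + 2556 = 2607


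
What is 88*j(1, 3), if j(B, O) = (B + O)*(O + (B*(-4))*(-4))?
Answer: 6688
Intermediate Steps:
j(B, O) = (B + O)*(O + 16*B) (j(B, O) = (B + O)*(O - 4*B*(-4)) = (B + O)*(O + 16*B))
88*j(1, 3) = 88*(3² + 16*1² + 17*1*3) = 88*(9 + 16*1 + 51) = 88*(9 + 16 + 51) = 88*76 = 6688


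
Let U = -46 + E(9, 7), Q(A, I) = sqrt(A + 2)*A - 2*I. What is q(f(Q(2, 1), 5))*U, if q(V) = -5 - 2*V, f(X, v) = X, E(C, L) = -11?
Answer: 513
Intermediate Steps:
Q(A, I) = -2*I + A*sqrt(2 + A) (Q(A, I) = sqrt(2 + A)*A - 2*I = A*sqrt(2 + A) - 2*I = -2*I + A*sqrt(2 + A))
U = -57 (U = -46 - 11 = -57)
q(f(Q(2, 1), 5))*U = (-5 - 2*(-2*1 + 2*sqrt(2 + 2)))*(-57) = (-5 - 2*(-2 + 2*sqrt(4)))*(-57) = (-5 - 2*(-2 + 2*2))*(-57) = (-5 - 2*(-2 + 4))*(-57) = (-5 - 2*2)*(-57) = (-5 - 4)*(-57) = -9*(-57) = 513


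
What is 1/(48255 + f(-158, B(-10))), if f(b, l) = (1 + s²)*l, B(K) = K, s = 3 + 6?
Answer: 1/47435 ≈ 2.1081e-5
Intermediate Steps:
s = 9
f(b, l) = 82*l (f(b, l) = (1 + 9²)*l = (1 + 81)*l = 82*l)
1/(48255 + f(-158, B(-10))) = 1/(48255 + 82*(-10)) = 1/(48255 - 820) = 1/47435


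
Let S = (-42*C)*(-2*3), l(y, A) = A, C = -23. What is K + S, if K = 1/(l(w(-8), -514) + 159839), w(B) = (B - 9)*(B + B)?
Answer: -923447699/159325 ≈ -5796.0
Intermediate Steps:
w(B) = 2*B*(-9 + B) (w(B) = (-9 + B)*(2*B) = 2*B*(-9 + B))
S = -5796 (S = (-42*(-23))*(-2*3) = 966*(-6) = -5796)
K = 1/159325 (K = 1/(-514 + 159839) = 1/159325 ≈ 6.2765e-6)
K + S = 1/159325 - 5796 = -923447699/159325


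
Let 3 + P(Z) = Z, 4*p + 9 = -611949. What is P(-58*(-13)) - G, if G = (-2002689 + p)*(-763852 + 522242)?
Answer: -520833481634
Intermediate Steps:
p = -305979/2 (p = -9/4 + (¼)*(-611949) = -9/4 - 611949/4 = -305979/2 ≈ -1.5299e+5)
P(Z) = -3 + Z
G = 520833482385 (G = (-2002689 - 305979/2)*(-763852 + 522242) = -4311357/2*(-241610) = 520833482385)
P(-58*(-13)) - G = (-3 - 58*(-13)) - 1*520833482385 = (-3 + 754) - 520833482385 = 751 - 520833482385 = -520833481634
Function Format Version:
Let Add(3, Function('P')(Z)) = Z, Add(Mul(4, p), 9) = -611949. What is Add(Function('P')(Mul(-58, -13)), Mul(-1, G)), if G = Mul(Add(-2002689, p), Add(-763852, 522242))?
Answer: -520833481634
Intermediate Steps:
p = Rational(-305979, 2) (p = Add(Rational(-9, 4), Mul(Rational(1, 4), -611949)) = Add(Rational(-9, 4), Rational(-611949, 4)) = Rational(-305979, 2) ≈ -1.5299e+5)
Function('P')(Z) = Add(-3, Z)
G = 520833482385 (G = Mul(Add(-2002689, Rational(-305979, 2)), Add(-763852, 522242)) = Mul(Rational(-4311357, 2), -241610) = 520833482385)
Add(Function('P')(Mul(-58, -13)), Mul(-1, G)) = Add(Add(-3, Mul(-58, -13)), Mul(-1, 520833482385)) = Add(Add(-3, 754), -520833482385) = Add(751, -520833482385) = -520833481634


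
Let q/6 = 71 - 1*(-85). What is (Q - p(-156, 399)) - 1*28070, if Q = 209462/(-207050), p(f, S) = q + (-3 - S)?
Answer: -2961333831/103525 ≈ -28605.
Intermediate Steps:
q = 936 (q = 6*(71 - 1*(-85)) = 6*(71 + 85) = 6*156 = 936)
p(f, S) = 933 - S (p(f, S) = 936 + (-3 - S) = 933 - S)
Q = -104731/103525 (Q = 209462*(-1/207050) = -104731/103525 ≈ -1.0117)
(Q - p(-156, 399)) - 1*28070 = (-104731/103525 - (933 - 1*399)) - 1*28070 = (-104731/103525 - (933 - 399)) - 28070 = (-104731/103525 - 1*534) - 28070 = (-104731/103525 - 534) - 28070 = -55387081/103525 - 28070 = -2961333831/103525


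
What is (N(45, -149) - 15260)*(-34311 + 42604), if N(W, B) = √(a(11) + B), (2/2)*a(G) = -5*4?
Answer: -126551180 + 107809*I ≈ -1.2655e+8 + 1.0781e+5*I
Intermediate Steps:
a(G) = -20 (a(G) = -5*4 = -20)
N(W, B) = √(-20 + B)
(N(45, -149) - 15260)*(-34311 + 42604) = (√(-20 - 149) - 15260)*(-34311 + 42604) = (√(-169) - 15260)*8293 = (13*I - 15260)*8293 = (-15260 + 13*I)*8293 = -126551180 + 107809*I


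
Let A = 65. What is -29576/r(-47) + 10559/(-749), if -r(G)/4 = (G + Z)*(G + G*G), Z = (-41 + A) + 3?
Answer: -231054633/16193380 ≈ -14.268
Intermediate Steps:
Z = 27 (Z = (-41 + 65) + 3 = 24 + 3 = 27)
r(G) = -4*(27 + G)*(G + G**2) (r(G) = -4*(G + 27)*(G + G*G) = -4*(27 + G)*(G + G**2))
-29576/r(-47) + 10559/(-749) = -29576*1/(188*(27 + (-47)**2 + 28*(-47))) + 10559/(-749) = -29576*1/(188*(27 + 2209 - 1316)) + 10559*(-1/749) = -29576/((-4*(-47)*920)) - 10559/749 = -29576/172960 - 10559/749 = -29576*1/172960 - 10559/749 = -3697/21620 - 10559/749 = -231054633/16193380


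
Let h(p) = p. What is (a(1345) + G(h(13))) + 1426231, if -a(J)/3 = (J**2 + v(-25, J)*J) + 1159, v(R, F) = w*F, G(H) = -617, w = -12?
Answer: 61119962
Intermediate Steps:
v(R, F) = -12*F
a(J) = -3477 + 33*J**2 (a(J) = -3*((J**2 + (-12*J)*J) + 1159) = -3*((J**2 - 12*J**2) + 1159) = -3*(-11*J**2 + 1159) = -3*(1159 - 11*J**2) = -3477 + 33*J**2)
(a(1345) + G(h(13))) + 1426231 = ((-3477 + 33*1345**2) - 617) + 1426231 = ((-3477 + 33*1809025) - 617) + 1426231 = ((-3477 + 59697825) - 617) + 1426231 = (59694348 - 617) + 1426231 = 59693731 + 1426231 = 61119962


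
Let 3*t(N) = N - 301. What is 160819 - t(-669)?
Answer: 483427/3 ≈ 1.6114e+5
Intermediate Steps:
t(N) = -301/3 + N/3 (t(N) = (N - 301)/3 = (-301 + N)/3 = -301/3 + N/3)
160819 - t(-669) = 160819 - (-301/3 + (⅓)*(-669)) = 160819 - (-301/3 - 223) = 160819 - 1*(-970/3) = 160819 + 970/3 = 483427/3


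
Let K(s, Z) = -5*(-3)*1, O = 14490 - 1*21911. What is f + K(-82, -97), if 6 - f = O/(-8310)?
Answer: 167089/8310 ≈ 20.107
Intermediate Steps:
O = -7421 (O = 14490 - 21911 = -7421)
K(s, Z) = 15 (K(s, Z) = 15*1 = 15)
f = 42439/8310 (f = 6 - (-7421)/(-8310) = 6 - (-7421)*(-1)/8310 = 6 - 1*7421/8310 = 6 - 7421/8310 = 42439/8310 ≈ 5.1070)
f + K(-82, -97) = 42439/8310 + 15 = 167089/8310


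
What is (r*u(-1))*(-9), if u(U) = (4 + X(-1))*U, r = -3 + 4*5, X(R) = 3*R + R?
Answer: 0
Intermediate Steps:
X(R) = 4*R
r = 17 (r = -3 + 20 = 17)
u(U) = 0 (u(U) = (4 + 4*(-1))*U = (4 - 4)*U = 0*U = 0)
(r*u(-1))*(-9) = (17*0)*(-9) = 0*(-9) = 0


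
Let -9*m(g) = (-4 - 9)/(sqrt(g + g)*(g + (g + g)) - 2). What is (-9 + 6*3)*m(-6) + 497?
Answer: 967149/1946 + 117*I*sqrt(3)/973 ≈ 496.99 + 0.20827*I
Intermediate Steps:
m(g) = 13/(9*(-2 + 3*sqrt(2)*g**(3/2))) (m(g) = -(-4 - 9)/(9*(sqrt(g + g)*(g + (g + g)) - 2)) = -(-13)/(9*(sqrt(2*g)*(g + 2*g) - 2)) = -(-13)/(9*((sqrt(2)*sqrt(g))*(3*g) - 2)) = -(-13)/(9*(3*sqrt(2)*g**(3/2) - 2)) = -(-13)/(9*(-2 + 3*sqrt(2)*g**(3/2))) = 13/(9*(-2 + 3*sqrt(2)*g**(3/2))))
(-9 + 6*3)*m(-6) + 497 = (-9 + 6*3)*(13/(9*(-2 + 3*sqrt(2)*(-6)**(3/2)))) + 497 = (-9 + 18)*(13/(9*(-2 + 3*sqrt(2)*(-6*I*sqrt(6))))) + 497 = 9*(13/(9*(-2 - 36*I*sqrt(3)))) + 497 = 13/(-2 - 36*I*sqrt(3)) + 497 = 497 + 13/(-2 - 36*I*sqrt(3))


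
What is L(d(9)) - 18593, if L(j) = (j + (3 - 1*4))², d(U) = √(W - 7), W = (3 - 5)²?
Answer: -18593 + (1 - I*√3)² ≈ -18595.0 - 3.4641*I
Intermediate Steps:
W = 4 (W = (-2)² = 4)
d(U) = I*√3 (d(U) = √(4 - 7) = √(-3) = I*√3)
L(j) = (-1 + j)² (L(j) = (j + (3 - 4))² = (j - 1)² = (-1 + j)²)
L(d(9)) - 18593 = (-1 + I*√3)² - 18593 = -18593 + (-1 + I*√3)²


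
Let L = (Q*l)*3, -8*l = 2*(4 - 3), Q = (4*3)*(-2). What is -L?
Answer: -18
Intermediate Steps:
Q = -24 (Q = 12*(-2) = -24)
l = -1/4 (l = -(4 - 3)/4 = -1/4 ≈ -0.25000)
L = 18 (L = -24*(-1/4)*3 = 6*3 = 18)
-L = -1*18 = -18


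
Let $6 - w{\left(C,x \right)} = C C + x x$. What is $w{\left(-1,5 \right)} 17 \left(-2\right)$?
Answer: $680$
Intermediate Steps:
$w{\left(C,x \right)} = 6 - C^{2} - x^{2}$ ($w{\left(C,x \right)} = 6 - \left(C C + x x\right) = 6 - \left(C^{2} + x^{2}\right) = 6 - C^{2} - x^{2}$)
$w{\left(-1,5 \right)} 17 \left(-2\right) = \left(6 - \left(-1\right)^{2} - 5^{2}\right) 17 \left(-2\right) = \left(6 - 1 - 25\right) 17 \left(-2\right) = \left(-20\right) 17 \left(-2\right) = \left(-340\right) \left(-2\right) = 680$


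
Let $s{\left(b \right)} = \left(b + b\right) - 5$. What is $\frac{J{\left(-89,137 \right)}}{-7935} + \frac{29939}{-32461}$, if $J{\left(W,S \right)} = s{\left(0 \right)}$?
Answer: $- \frac{3652364}{3962739} \approx -0.92168$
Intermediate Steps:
$s{\left(b \right)} = -5 + 2 b$ ($s{\left(b \right)} = 2 b - 5 = -5 + 2 b$)
$J{\left(W,S \right)} = -5$ ($J{\left(W,S \right)} = -5 + 2 \cdot 0 = -5 + 0 = -5$)
$\frac{J{\left(-89,137 \right)}}{-7935} + \frac{29939}{-32461} = - \frac{5}{-7935} + \frac{29939}{-32461} = \left(-5\right) \left(- \frac{1}{7935}\right) + 29939 \left(- \frac{1}{32461}\right) = \frac{1}{1587} - \frac{2303}{2497} = - \frac{3652364}{3962739}$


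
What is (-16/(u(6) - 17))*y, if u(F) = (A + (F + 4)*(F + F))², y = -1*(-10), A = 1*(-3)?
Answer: -20/1709 ≈ -0.011703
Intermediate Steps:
A = -3
y = 10
u(F) = (-3 + 2*F*(4 + F))² (u(F) = (-3 + (F + 4)*(F + F))² = (-3 + (4 + F)*(2*F))² = (-3 + 2*F*(4 + F))²)
(-16/(u(6) - 17))*y = (-16/((-3 + 2*6² + 8*6)² - 17))*10 = (-16/((-3 + 2*36 + 48)² - 17))*10 = (-16/((-3 + 72 + 48)² - 17))*10 = (-16/(117² - 17))*10 = (-16/(13689 - 17))*10 = (-16/13672)*10 = ((1/13672)*(-16))*10 = -2/1709*10 = -20/1709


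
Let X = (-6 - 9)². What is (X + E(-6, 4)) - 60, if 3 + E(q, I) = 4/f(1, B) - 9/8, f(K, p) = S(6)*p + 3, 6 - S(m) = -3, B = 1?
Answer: 3869/24 ≈ 161.21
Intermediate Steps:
S(m) = 9 (S(m) = 6 - 1*(-3) = 6 + 3 = 9)
f(K, p) = 3 + 9*p (f(K, p) = 9*p + 3 = 3 + 9*p)
E(q, I) = -91/24 (E(q, I) = -3 + (4/(3 + 9*1) - 9/8) = -3 + (4/(3 + 9) - 9*⅛) = -3 + (4/12 - 9/8) = -3 + (4*(1/12) - 9/8) = -3 + (⅓ - 9/8) = -3 - 19/24 = -91/24)
X = 225 (X = (-15)² = 225)
(X + E(-6, 4)) - 60 = (225 - 91/24) - 60 = 5309/24 - 60 = 3869/24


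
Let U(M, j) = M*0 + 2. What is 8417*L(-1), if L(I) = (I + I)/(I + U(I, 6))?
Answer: -16834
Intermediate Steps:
U(M, j) = 2 (U(M, j) = 0 + 2 = 2)
L(I) = 2*I/(2 + I) (L(I) = (I + I)/(I + 2) = (2*I)/(2 + I) = 2*I/(2 + I))
8417*L(-1) = 8417*(2*(-1)/(2 - 1)) = 8417*(2*(-1)/1) = 8417*(2*(-1)*1) = 8417*(-2) = -16834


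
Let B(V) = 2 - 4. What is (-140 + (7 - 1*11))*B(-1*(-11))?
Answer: 288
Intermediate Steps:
B(V) = -2
(-140 + (7 - 1*11))*B(-1*(-11)) = (-140 + (7 - 1*11))*(-2) = (-140 + (7 - 11))*(-2) = (-140 - 4)*(-2) = -144*(-2) = 288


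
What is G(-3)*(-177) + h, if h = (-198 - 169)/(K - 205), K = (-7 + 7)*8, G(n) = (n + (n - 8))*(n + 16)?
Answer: 6604237/205 ≈ 32216.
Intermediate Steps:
G(n) = (-8 + 2*n)*(16 + n) (G(n) = (n + (-8 + n))*(16 + n) = (-8 + 2*n)*(16 + n))
K = 0 (K = 0*8 = 0)
h = 367/205 (h = (-198 - 169)/(0 - 205) = -367/(-205) = -367*(-1/205) = 367/205 ≈ 1.7902)
G(-3)*(-177) + h = (-128 + 2*(-3)² + 24*(-3))*(-177) + 367/205 = (-128 + 2*9 - 72)*(-177) + 367/205 = (-128 + 18 - 72)*(-177) + 367/205 = -182*(-177) + 367/205 = 32214 + 367/205 = 6604237/205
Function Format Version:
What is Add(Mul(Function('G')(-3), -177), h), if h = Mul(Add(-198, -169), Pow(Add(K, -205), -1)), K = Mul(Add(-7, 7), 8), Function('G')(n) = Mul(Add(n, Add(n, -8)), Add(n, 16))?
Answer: Rational(6604237, 205) ≈ 32216.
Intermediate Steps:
Function('G')(n) = Mul(Add(-8, Mul(2, n)), Add(16, n)) (Function('G')(n) = Mul(Add(n, Add(-8, n)), Add(16, n)) = Mul(Add(-8, Mul(2, n)), Add(16, n)))
K = 0 (K = Mul(0, 8) = 0)
h = Rational(367, 205) (h = Mul(Add(-198, -169), Pow(Add(0, -205), -1)) = Mul(-367, Pow(-205, -1)) = Mul(-367, Rational(-1, 205)) = Rational(367, 205) ≈ 1.7902)
Add(Mul(Function('G')(-3), -177), h) = Add(Mul(Add(-128, Mul(2, Pow(-3, 2)), Mul(24, -3)), -177), Rational(367, 205)) = Add(Mul(Add(-128, Mul(2, 9), -72), -177), Rational(367, 205)) = Add(Mul(Add(-128, 18, -72), -177), Rational(367, 205)) = Add(Mul(-182, -177), Rational(367, 205)) = Add(32214, Rational(367, 205)) = Rational(6604237, 205)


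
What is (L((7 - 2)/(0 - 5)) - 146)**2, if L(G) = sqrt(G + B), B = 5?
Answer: 20736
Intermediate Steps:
L(G) = sqrt(5 + G) (L(G) = sqrt(G + 5) = sqrt(5 + G))
(L((7 - 2)/(0 - 5)) - 146)**2 = (sqrt(5 + (7 - 2)/(0 - 5)) - 146)**2 = (sqrt(5 + 5/(-5)) - 146)**2 = (sqrt(5 + 5*(-1/5)) - 146)**2 = (sqrt(5 - 1) - 146)**2 = (sqrt(4) - 146)**2 = (2 - 146)**2 = (-144)**2 = 20736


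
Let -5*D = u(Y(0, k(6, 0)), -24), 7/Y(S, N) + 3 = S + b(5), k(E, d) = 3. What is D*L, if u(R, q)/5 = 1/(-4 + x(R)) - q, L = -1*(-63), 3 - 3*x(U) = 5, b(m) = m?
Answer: -2997/2 ≈ -1498.5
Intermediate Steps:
x(U) = -2/3 (x(U) = 1 - 1/3*5 = 1 - 5/3 = -2/3)
L = 63
Y(S, N) = 7/(2 + S) (Y(S, N) = 7/(-3 + (S + 5)) = 7/(-3 + (5 + S)) = 7/(2 + S))
u(R, q) = -15/14 - 5*q (u(R, q) = 5*(1/(-4 - 2/3) - q) = 5*(1/(-14/3) - q) = 5*(-3/14 - q) = -15/14 - 5*q)
D = -333/14 (D = -(-15/14 - 5*(-24))/5 = -(-15/14 + 120)/5 = -1/5*1665/14 = -333/14 ≈ -23.786)
D*L = -333/14*63 = -2997/2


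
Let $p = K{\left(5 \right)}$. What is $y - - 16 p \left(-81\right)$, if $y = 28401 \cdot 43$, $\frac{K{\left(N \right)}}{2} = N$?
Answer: $1208283$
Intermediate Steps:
$K{\left(N \right)} = 2 N$
$p = 10$ ($p = 2 \cdot 5 = 10$)
$y = 1221243$
$y - - 16 p \left(-81\right) = 1221243 - \left(-16\right) 10 \left(-81\right) = 1221243 - \left(-160\right) \left(-81\right) = 1221243 - 12960 = 1208283$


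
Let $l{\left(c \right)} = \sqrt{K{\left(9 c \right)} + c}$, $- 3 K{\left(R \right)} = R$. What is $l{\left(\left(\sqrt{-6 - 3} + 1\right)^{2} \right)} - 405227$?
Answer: $-405227 + \sqrt{2} \left(3 - i\right) \approx -4.0522 \cdot 10^{5} - 1.4142 i$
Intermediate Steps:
$K{\left(R \right)} = - \frac{R}{3}$
$l{\left(c \right)} = \sqrt{2} \sqrt{- c}$ ($l{\left(c \right)} = \sqrt{- \frac{9 c}{3} + c} = \sqrt{- 3 c + c} = \sqrt{- 2 c} = \sqrt{2} \sqrt{- c}$)
$l{\left(\left(\sqrt{-6 - 3} + 1\right)^{2} \right)} - 405227 = \sqrt{2} \sqrt{- \left(\sqrt{-6 - 3} + 1\right)^{2}} - 405227 = \sqrt{2} \sqrt{- \left(\sqrt{-9} + 1\right)^{2}} - 405227 = \sqrt{2} \sqrt{- \left(3 i + 1\right)^{2}} - 405227 = \sqrt{2} \sqrt{- \left(1 + 3 i\right)^{2}} - 405227 = -405227 + \sqrt{2} \sqrt{- \left(1 + 3 i\right)^{2}}$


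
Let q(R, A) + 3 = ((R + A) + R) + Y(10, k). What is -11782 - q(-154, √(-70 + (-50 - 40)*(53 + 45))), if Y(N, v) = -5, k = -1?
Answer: -11466 - I*√8890 ≈ -11466.0 - 94.287*I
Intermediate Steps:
q(R, A) = -8 + A + 2*R (q(R, A) = -3 + (((R + A) + R) - 5) = -3 + (((A + R) + R) - 5) = -3 + ((A + 2*R) - 5) = -3 + (-5 + A + 2*R) = -8 + A + 2*R)
-11782 - q(-154, √(-70 + (-50 - 40)*(53 + 45))) = -11782 - (-8 + √(-70 + (-50 - 40)*(53 + 45)) + 2*(-154)) = -11782 - (-8 + √(-70 - 90*98) - 308) = -11782 - (-8 + √(-70 - 8820) - 308) = -11782 - (-8 + √(-8890) - 308) = -11782 - (-8 + I*√8890 - 308) = -11782 - (-316 + I*√8890) = -11782 + (316 - I*√8890) = -11466 - I*√8890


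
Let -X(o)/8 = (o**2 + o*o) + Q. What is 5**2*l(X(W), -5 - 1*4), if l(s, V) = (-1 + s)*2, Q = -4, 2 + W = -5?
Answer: -37650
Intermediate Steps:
W = -7 (W = -2 - 5 = -7)
X(o) = 32 - 16*o**2 (X(o) = -8*((o**2 + o*o) - 4) = -8*((o**2 + o**2) - 4) = -8*(2*o**2 - 4) = -8*(-4 + 2*o**2) = 32 - 16*o**2)
l(s, V) = -2 + 2*s
5**2*l(X(W), -5 - 1*4) = 5**2*(-2 + 2*(32 - 16*(-7)**2)) = 25*(-2 + 2*(32 - 16*49)) = 25*(-2 + 2*(32 - 784)) = 25*(-2 + 2*(-752)) = 25*(-2 - 1504) = 25*(-1506) = -37650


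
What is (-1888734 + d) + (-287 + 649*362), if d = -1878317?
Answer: -3532400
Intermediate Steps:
(-1888734 + d) + (-287 + 649*362) = (-1888734 - 1878317) + (-287 + 649*362) = -3767051 + (-287 + 234938) = -3767051 + 234651 = -3532400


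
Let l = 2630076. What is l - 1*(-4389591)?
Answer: 7019667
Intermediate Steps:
l - 1*(-4389591) = 2630076 - 1*(-4389591) = 2630076 + 4389591 = 7019667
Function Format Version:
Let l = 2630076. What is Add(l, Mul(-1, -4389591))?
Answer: 7019667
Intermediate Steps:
Add(l, Mul(-1, -4389591)) = Add(2630076, Mul(-1, -4389591)) = Add(2630076, 4389591) = 7019667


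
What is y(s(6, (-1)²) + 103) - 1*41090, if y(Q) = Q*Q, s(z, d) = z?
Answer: -29209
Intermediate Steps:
y(Q) = Q²
y(s(6, (-1)²) + 103) - 1*41090 = (6 + 103)² - 1*41090 = 109² - 41090 = 11881 - 41090 = -29209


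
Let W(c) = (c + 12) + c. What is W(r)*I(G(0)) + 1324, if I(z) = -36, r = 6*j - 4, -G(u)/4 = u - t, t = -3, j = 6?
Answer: -1412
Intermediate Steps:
G(u) = -12 - 4*u (G(u) = -4*(u - 1*(-3)) = -4*(u + 3) = -4*(3 + u) = -12 - 4*u)
r = 32 (r = 6*6 - 4 = 36 - 4 = 32)
W(c) = 12 + 2*c (W(c) = (12 + c) + c = 12 + 2*c)
W(r)*I(G(0)) + 1324 = (12 + 2*32)*(-36) + 1324 = (12 + 64)*(-36) + 1324 = 76*(-36) + 1324 = -2736 + 1324 = -1412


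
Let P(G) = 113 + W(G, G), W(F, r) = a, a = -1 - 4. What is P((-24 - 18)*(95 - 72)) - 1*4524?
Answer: -4416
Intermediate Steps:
a = -5
W(F, r) = -5
P(G) = 108 (P(G) = 113 - 5 = 108)
P((-24 - 18)*(95 - 72)) - 1*4524 = 108 - 1*4524 = 108 - 4524 = -4416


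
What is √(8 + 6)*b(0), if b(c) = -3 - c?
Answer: -3*√14 ≈ -11.225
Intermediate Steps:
√(8 + 6)*b(0) = √(8 + 6)*(-3 - 1*0) = √14*(-3 + 0) = √14*(-3) = -3*√14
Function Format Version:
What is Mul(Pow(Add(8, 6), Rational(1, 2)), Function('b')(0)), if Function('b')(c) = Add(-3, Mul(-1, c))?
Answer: Mul(-3, Pow(14, Rational(1, 2))) ≈ -11.225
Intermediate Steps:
Mul(Pow(Add(8, 6), Rational(1, 2)), Function('b')(0)) = Mul(Pow(Add(8, 6), Rational(1, 2)), Add(-3, Mul(-1, 0))) = Mul(Pow(14, Rational(1, 2)), Add(-3, 0)) = Mul(Pow(14, Rational(1, 2)), -3) = Mul(-3, Pow(14, Rational(1, 2)))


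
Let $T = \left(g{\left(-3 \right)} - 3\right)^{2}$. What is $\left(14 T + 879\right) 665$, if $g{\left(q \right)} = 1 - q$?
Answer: $593845$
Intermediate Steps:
$T = 1$ ($T = \left(\left(1 - -3\right) - 3\right)^{2} = \left(\left(1 + 3\right) - 3\right)^{2} = \left(4 - 3\right)^{2} = 1^{2} = 1$)
$\left(14 T + 879\right) 665 = \left(14 \cdot 1 + 879\right) 665 = \left(14 + 879\right) 665 = 893 \cdot 665 = 593845$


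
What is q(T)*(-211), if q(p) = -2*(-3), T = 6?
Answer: -1266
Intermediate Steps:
q(p) = 6
q(T)*(-211) = 6*(-211) = -1266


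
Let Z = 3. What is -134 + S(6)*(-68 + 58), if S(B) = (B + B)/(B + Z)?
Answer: -442/3 ≈ -147.33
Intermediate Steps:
S(B) = 2*B/(3 + B) (S(B) = (B + B)/(B + 3) = (2*B)/(3 + B) = 2*B/(3 + B))
-134 + S(6)*(-68 + 58) = -134 + (2*6/(3 + 6))*(-68 + 58) = -134 + (2*6/9)*(-10) = -134 + (2*6*(⅑))*(-10) = -134 + (4/3)*(-10) = -134 - 40/3 = -442/3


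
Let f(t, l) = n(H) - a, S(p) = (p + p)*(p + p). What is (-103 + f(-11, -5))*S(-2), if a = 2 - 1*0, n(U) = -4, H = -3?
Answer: -1744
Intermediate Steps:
a = 2 (a = 2 + 0 = 2)
S(p) = 4*p**2 (S(p) = (2*p)*(2*p) = 4*p**2)
f(t, l) = -6 (f(t, l) = -4 - 1*2 = -4 - 2 = -6)
(-103 + f(-11, -5))*S(-2) = (-103 - 6)*(4*(-2)**2) = -436*4 = -109*16 = -1744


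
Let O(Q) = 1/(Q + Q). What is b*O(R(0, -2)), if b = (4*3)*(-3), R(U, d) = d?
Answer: 9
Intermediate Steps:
O(Q) = 1/(2*Q)
b = -36 (b = 12*(-3) = -36)
b*O(R(0, -2)) = -18/(-2) = -18*(-1)/2 = -36*(-1/4) = 9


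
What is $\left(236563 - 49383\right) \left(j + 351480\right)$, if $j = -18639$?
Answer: $62301178380$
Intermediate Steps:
$\left(236563 - 49383\right) \left(j + 351480\right) = \left(236563 - 49383\right) \left(-18639 + 351480\right) = \left(236563 - 49383\right) 332841 = 187180 \cdot 332841 = 62301178380$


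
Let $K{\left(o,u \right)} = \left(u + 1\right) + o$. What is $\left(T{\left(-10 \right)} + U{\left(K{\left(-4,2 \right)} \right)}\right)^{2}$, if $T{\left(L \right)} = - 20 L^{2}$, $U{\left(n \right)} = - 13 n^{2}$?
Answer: $4052169$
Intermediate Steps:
$K{\left(o,u \right)} = 1 + o + u$ ($K{\left(o,u \right)} = \left(1 + u\right) + o = 1 + o + u$)
$\left(T{\left(-10 \right)} + U{\left(K{\left(-4,2 \right)} \right)}\right)^{2} = \left(- 20 \left(-10\right)^{2} - 13 \left(1 - 4 + 2\right)^{2}\right)^{2} = \left(\left(-20\right) 100 - 13 \left(-1\right)^{2}\right)^{2} = \left(-2000 - 13\right)^{2} = \left(-2013\right)^{2} = 4052169$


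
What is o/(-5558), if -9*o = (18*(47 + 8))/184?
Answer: 55/511336 ≈ 0.00010756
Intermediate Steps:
o = -55/92 (o = -18*(47 + 8)/(9*184) = -18*55/(9*184) = -110/184 = -⅑*495/92 = -55/92 ≈ -0.59783)
o/(-5558) = -55/92/(-5558) = -55/92*(-1/5558) = 55/511336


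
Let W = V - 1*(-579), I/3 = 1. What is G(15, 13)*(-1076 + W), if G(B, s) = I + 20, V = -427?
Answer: -21252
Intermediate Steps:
I = 3 (I = 3*1 = 3)
W = 152 (W = -427 - 1*(-579) = -427 + 579 = 152)
G(B, s) = 23 (G(B, s) = 3 + 20 = 23)
G(15, 13)*(-1076 + W) = 23*(-1076 + 152) = 23*(-924) = -21252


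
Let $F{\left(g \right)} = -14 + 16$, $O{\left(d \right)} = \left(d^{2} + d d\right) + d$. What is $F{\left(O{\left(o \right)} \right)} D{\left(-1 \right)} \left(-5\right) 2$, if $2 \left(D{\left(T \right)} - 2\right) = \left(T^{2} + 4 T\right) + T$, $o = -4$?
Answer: $0$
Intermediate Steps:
$D{\left(T \right)} = 2 + \frac{T^{2}}{2} + \frac{5 T}{2}$ ($D{\left(T \right)} = 2 + \frac{\left(T^{2} + 4 T\right) + T}{2} = 2 + \frac{T^{2} + 5 T}{2} = 2 + \left(\frac{T^{2}}{2} + \frac{5 T}{2}\right) = 2 + \frac{T^{2}}{2} + \frac{5 T}{2}$)
$O{\left(d \right)} = d + 2 d^{2}$ ($O{\left(d \right)} = \left(d^{2} + d^{2}\right) + d = 2 d^{2} + d = d + 2 d^{2}$)
$F{\left(g \right)} = 2$
$F{\left(O{\left(o \right)} \right)} D{\left(-1 \right)} \left(-5\right) 2 = 2 \left(2 + \frac{\left(-1\right)^{2}}{2} + \frac{5}{2} \left(-1\right)\right) \left(-5\right) 2 = 2 \left(2 + \frac{1}{2} \cdot 1 - \frac{5}{2}\right) \left(-5\right) 2 = 2 \left(2 + \frac{1}{2} - \frac{5}{2}\right) \left(-5\right) 2 = 2 \cdot 0 \left(-5\right) 2 = 2 \cdot 0 \cdot 2 = 2 \cdot 0 = 0$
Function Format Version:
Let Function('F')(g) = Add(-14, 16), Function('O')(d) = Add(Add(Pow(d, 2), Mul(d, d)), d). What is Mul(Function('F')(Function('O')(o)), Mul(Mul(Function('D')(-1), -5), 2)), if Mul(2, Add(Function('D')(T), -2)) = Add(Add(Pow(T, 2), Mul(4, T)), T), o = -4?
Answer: 0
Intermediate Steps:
Function('D')(T) = Add(2, Mul(Rational(1, 2), Pow(T, 2)), Mul(Rational(5, 2), T)) (Function('D')(T) = Add(2, Mul(Rational(1, 2), Add(Add(Pow(T, 2), Mul(4, T)), T))) = Add(2, Mul(Rational(1, 2), Add(Pow(T, 2), Mul(5, T)))) = Add(2, Add(Mul(Rational(1, 2), Pow(T, 2)), Mul(Rational(5, 2), T))) = Add(2, Mul(Rational(1, 2), Pow(T, 2)), Mul(Rational(5, 2), T)))
Function('O')(d) = Add(d, Mul(2, Pow(d, 2))) (Function('O')(d) = Add(Add(Pow(d, 2), Pow(d, 2)), d) = Add(Mul(2, Pow(d, 2)), d) = Add(d, Mul(2, Pow(d, 2))))
Function('F')(g) = 2
Mul(Function('F')(Function('O')(o)), Mul(Mul(Function('D')(-1), -5), 2)) = Mul(2, Mul(Mul(Add(2, Mul(Rational(1, 2), Pow(-1, 2)), Mul(Rational(5, 2), -1)), -5), 2)) = Mul(2, Mul(Mul(Add(2, Mul(Rational(1, 2), 1), Rational(-5, 2)), -5), 2)) = Mul(2, Mul(Mul(Add(2, Rational(1, 2), Rational(-5, 2)), -5), 2)) = Mul(2, Mul(Mul(0, -5), 2)) = Mul(2, Mul(0, 2)) = Mul(2, 0) = 0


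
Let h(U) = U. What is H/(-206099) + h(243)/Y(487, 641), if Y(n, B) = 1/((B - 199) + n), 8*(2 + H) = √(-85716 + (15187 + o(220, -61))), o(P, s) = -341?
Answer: 46526230955/206099 - I*√70870/1648792 ≈ 2.2575e+5 - 0.00016146*I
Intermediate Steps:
H = -2 + I*√70870/8 (H = -2 + √(-85716 + (15187 - 341))/8 = -2 + √(-85716 + 14846)/8 = -2 + √(-70870)/8 = -2 + (I*√70870)/8 = -2 + I*√70870/8 ≈ -2.0 + 33.277*I)
Y(n, B) = 1/(-199 + B + n) (Y(n, B) = 1/((-199 + B) + n) = 1/(-199 + B + n))
H/(-206099) + h(243)/Y(487, 641) = (-2 + I*√70870/8)/(-206099) + 243/(1/(-199 + 641 + 487)) = (-2 + I*√70870/8)*(-1/206099) + 243/(1/929) = (2/206099 - I*√70870/1648792) + 243/(1/929) = (2/206099 - I*√70870/1648792) + 243*929 = (2/206099 - I*√70870/1648792) + 225747 = 46526230955/206099 - I*√70870/1648792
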